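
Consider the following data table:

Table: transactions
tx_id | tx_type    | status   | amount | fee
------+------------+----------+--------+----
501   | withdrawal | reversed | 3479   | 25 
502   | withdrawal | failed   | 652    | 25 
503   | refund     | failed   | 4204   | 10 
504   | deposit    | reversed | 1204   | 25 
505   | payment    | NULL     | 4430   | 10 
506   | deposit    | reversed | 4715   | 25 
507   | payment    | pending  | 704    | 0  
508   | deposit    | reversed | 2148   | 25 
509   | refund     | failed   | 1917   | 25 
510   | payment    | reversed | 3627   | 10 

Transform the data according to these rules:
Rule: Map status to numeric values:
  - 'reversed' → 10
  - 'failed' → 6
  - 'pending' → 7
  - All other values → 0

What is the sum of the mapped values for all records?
75

Step 1: Apply mapping to each record
Step 2: Count by status:
  'reversed': 5 records × 10 = 50
  'failed': 3 records × 6 = 18
  'pending': 1 records × 7 = 7
Step 3: Sum all mapped values = 75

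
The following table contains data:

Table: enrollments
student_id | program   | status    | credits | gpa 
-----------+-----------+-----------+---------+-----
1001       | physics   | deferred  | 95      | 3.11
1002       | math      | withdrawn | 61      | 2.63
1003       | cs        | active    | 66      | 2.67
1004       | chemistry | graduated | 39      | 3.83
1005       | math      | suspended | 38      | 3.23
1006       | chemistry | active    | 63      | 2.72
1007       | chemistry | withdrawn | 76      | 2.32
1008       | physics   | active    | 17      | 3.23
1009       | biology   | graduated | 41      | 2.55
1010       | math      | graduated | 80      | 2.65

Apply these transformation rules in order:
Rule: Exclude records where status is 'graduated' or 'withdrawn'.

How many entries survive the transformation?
5

Step 1: Count records to exclude
  - 3 (graduated) + 2 (withdrawn) = 5 records
Step 2: Total records: 10
Step 3: Remaining = 10 - 5 = 5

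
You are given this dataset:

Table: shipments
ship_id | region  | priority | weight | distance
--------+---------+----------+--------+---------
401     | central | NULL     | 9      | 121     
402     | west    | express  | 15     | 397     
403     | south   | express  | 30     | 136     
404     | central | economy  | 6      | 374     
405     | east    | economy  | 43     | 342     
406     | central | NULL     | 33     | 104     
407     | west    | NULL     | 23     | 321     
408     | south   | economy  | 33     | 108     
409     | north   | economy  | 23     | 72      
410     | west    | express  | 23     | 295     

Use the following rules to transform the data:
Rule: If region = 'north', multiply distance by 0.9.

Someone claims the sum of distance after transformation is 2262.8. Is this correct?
Yes, the result is correct.

Step 1: Calculate the correct sum after transformation
Step 2: Apply multiplier 0.9 to records where region = 'north'
Step 3: Correct result = 2262.8
Step 4: Claimed result = 2262.8
Step 5: 2262.8 = 2262.8 ✓
Conclusion: The claimed result is correct.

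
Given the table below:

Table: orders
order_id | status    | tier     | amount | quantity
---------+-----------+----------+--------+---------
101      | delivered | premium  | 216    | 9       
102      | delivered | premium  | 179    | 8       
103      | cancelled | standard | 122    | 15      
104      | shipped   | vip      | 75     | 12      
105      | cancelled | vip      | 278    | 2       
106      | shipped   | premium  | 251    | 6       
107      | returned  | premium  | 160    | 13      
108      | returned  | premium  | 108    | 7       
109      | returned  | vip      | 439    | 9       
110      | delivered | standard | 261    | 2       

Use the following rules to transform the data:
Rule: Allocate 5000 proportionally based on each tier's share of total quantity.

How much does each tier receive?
premium: 2590.36, standard: 1024.1, vip: 1385.54

Step 1: Calculate total quantity = 83
Step 2: Calculate each tier's proportion:
  premium: 43/83 = 51.81% → 2590.36
  standard: 17/83 = 20.48% → 1024.1
  vip: 23/83 = 27.71% → 1385.54
Step 3: Verify: sum of allocations ≈ 5000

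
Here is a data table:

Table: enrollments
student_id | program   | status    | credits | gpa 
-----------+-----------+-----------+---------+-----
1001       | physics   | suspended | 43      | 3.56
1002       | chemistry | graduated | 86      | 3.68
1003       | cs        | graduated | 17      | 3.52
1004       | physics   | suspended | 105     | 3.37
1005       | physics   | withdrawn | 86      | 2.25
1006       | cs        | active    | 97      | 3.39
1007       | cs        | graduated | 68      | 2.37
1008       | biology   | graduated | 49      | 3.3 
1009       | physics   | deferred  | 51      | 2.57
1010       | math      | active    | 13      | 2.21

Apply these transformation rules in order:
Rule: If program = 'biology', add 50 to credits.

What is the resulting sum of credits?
665

Step 1: Count records where program = 'biology': 1
Step 2: Total bonus added: 1 × 50 = 50
Step 3: Original sum of credits: 615
Step 4: Final sum = 615 + 50 = 665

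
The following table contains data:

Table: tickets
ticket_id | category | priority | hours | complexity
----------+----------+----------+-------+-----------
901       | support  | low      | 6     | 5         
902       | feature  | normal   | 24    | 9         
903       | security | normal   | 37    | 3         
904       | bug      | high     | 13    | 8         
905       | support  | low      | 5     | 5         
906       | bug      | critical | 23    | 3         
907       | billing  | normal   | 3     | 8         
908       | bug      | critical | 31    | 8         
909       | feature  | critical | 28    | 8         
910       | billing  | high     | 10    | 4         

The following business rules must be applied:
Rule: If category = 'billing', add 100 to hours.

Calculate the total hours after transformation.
380

Step 1: Count records where category = 'billing': 2
Step 2: Total bonus added: 2 × 100 = 200
Step 3: Original sum of hours: 180
Step 4: Final sum = 180 + 200 = 380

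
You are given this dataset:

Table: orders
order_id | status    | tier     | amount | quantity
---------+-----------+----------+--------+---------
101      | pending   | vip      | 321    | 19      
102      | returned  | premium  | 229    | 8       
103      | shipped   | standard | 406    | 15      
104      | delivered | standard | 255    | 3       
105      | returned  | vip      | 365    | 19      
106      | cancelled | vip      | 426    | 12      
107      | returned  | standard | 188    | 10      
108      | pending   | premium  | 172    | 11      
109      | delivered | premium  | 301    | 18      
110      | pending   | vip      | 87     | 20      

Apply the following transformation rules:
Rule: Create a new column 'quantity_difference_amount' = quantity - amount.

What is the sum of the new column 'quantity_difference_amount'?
-2615

Step 1: For each record, compute quantity - amount
Example calculations:
  19 - 321 = -302
  8 - 229 = -221
  15 - 406 = -391
  ...
Step 2: Sum all derived values
Step 3: Total = -2615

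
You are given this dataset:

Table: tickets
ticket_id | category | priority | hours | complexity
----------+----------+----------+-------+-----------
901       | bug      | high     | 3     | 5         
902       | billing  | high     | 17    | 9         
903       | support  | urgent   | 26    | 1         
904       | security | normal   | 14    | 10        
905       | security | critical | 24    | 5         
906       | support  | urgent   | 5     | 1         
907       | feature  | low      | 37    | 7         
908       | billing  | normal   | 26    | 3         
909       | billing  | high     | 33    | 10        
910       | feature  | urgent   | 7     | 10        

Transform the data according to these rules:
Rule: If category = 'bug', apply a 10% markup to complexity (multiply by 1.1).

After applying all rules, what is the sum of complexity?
61.5

Step 1: Records with category = 'bug' have total complexity = 5
Step 2: Apply multiplier: 5 × 1.1 = 5.5
Step 3: Other records total: 56
Step 4: Final sum = 5.5 + 56 = 61.5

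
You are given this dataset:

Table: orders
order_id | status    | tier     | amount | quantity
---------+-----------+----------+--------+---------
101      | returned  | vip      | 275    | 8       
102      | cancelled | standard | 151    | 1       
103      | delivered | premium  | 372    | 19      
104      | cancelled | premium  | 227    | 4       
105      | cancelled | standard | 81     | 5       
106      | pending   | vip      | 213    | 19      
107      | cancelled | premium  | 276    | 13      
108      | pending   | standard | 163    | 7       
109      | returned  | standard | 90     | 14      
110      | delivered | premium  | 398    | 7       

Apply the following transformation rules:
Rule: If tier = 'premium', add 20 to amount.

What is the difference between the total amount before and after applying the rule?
80

Step 1: Original sum of amount = 2246
Step 2: 4 records have tier = 'premium'
Step 3: Each affected record changes by 20
Step 4: Total change = 4 × 20 = 80
Step 5: New sum = 2246 + 80 = 2326
Step 6: Difference = |2326 - 2246| = 80
        (Sum increased by 80)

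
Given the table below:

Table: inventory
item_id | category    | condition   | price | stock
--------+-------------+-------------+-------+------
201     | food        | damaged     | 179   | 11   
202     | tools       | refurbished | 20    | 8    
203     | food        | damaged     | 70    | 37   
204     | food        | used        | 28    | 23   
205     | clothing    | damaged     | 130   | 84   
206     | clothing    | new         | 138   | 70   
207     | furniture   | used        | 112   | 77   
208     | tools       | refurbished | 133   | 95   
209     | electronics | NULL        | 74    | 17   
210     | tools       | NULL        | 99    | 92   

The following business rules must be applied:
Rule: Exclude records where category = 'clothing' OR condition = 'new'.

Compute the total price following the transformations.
715

Step 1: Find records where category = 'clothing' OR condition = 'new'
Step 2: 2 records match, summing to 268
Step 3: Original sum: 983
Step 4: Remaining sum = 983 - 268 = 715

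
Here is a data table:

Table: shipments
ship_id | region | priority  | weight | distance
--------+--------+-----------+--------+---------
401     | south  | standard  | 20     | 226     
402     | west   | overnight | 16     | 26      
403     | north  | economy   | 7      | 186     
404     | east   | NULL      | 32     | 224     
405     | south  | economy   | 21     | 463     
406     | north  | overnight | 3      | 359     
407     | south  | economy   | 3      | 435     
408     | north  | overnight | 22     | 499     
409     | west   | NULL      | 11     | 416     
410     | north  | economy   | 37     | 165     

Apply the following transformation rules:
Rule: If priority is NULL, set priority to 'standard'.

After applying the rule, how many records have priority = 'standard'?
3

Step 1: Count records where priority IS NULL
Step 2: Found 2 records with NULL priority
Step 3: These records will have priority set to 'standard'
Step 4: Records already having priority = 'standard': 1
Step 5: Answer: 2 + 1 = 3 records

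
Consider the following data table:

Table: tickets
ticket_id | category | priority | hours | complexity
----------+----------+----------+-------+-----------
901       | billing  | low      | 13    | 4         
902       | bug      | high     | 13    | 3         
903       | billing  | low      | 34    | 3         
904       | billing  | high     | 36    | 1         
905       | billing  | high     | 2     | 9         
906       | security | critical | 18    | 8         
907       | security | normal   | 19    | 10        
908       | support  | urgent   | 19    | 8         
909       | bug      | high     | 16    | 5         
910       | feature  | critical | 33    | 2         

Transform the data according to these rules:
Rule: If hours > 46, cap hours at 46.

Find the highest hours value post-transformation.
36

Step 1: Original maximum hours = 36
Step 2: Check cap of 46 against maximum
Step 3: No records exceed the cap (max 36 <= cap 46), so no capping applies
Step 4: Maximum after transformation = 36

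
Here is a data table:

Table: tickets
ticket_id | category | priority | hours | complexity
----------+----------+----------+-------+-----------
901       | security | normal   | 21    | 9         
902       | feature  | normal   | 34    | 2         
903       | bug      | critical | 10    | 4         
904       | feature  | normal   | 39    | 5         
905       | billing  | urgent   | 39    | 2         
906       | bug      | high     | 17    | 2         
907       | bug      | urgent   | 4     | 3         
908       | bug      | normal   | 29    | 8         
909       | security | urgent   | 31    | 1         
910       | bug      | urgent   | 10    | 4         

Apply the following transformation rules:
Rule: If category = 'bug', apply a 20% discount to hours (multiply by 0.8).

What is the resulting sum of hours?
220.0

Step 1: Records with category = 'bug' have total hours = 70
Step 2: Apply multiplier: 70 × 0.8 = 56.0
Step 3: Other records total: 164
Step 4: Final sum = 56.0 + 164 = 220.0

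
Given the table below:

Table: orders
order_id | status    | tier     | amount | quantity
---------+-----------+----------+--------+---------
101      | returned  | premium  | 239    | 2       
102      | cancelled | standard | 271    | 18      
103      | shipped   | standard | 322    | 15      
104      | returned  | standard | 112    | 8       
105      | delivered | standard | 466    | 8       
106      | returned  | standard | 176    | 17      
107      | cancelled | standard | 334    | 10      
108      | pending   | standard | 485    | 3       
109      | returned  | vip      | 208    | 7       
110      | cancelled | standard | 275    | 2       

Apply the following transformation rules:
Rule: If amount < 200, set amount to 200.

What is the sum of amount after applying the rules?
3000

Step 1: 2 records have amount < 200
Step 2: These records originally summed to 288
Step 3: After setting to minimum: 2 × 200 = 400
Step 4: Unaffected records sum: 2600
Step 5: Final sum = 400 + 2600 = 3000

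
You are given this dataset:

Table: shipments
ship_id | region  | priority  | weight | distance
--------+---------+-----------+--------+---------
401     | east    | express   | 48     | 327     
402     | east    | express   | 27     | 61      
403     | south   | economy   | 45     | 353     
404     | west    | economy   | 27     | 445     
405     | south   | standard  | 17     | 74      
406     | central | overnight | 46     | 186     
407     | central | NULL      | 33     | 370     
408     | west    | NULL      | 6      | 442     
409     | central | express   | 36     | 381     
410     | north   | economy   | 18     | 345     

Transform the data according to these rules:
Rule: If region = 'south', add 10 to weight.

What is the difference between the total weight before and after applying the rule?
20

Step 1: Original sum of weight = 303
Step 2: 2 records have region = 'south'
Step 3: Each affected record changes by 10
Step 4: Total change = 2 × 10 = 20
Step 5: New sum = 303 + 20 = 323
Step 6: Difference = |323 - 303| = 20
        (Sum increased by 20)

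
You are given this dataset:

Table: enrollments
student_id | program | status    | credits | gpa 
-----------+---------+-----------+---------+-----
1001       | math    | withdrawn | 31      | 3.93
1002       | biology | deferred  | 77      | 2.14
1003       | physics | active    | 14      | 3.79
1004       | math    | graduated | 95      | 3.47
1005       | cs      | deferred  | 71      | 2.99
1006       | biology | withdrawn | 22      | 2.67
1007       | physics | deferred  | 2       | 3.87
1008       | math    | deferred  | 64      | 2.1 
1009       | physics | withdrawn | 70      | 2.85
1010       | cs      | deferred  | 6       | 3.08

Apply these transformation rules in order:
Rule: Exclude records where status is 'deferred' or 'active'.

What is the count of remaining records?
4

Step 1: Count records to exclude
  - 5 (deferred) + 1 (active) = 6 records
Step 2: Total records: 10
Step 3: Remaining = 10 - 6 = 4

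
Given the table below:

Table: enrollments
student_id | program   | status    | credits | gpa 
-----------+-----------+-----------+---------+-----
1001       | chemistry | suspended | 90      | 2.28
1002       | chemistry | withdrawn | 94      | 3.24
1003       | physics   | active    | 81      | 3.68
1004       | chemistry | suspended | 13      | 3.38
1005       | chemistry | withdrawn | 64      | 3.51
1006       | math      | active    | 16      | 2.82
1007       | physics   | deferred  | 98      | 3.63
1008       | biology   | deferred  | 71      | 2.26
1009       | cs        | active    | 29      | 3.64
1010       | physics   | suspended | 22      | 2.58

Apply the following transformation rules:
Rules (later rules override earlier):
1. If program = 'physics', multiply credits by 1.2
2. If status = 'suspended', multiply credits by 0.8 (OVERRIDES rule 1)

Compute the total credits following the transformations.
588.8

Step 1: Rule 2 takes priority for records with status = 'suspended'
  - 3 records: 125 × 0.8 = 100.0
Step 2: Rule 1 applies to remaining records with program = 'physics'
  - 2 records: 179 × 1.2 = 214.8
Step 3: Other records unchanged: 274
Step 4: Final sum = 100.0 + 214.8 + 274 = 588.8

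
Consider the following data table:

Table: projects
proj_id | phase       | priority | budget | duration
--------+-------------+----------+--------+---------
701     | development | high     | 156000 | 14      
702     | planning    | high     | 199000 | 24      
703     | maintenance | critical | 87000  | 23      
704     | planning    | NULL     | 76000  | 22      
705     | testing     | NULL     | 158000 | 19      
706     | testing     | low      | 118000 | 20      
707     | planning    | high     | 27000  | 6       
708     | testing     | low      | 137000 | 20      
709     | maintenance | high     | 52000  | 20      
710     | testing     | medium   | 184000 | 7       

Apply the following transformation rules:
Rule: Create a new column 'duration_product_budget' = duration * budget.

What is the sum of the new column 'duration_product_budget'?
21225000

Step 1: For each record, compute duration * budget
Example calculations:
  14 * 156000 = 2184000
  24 * 199000 = 4776000
  23 * 87000 = 2001000
  ...
Step 2: Sum all derived values
Step 3: Total = 21225000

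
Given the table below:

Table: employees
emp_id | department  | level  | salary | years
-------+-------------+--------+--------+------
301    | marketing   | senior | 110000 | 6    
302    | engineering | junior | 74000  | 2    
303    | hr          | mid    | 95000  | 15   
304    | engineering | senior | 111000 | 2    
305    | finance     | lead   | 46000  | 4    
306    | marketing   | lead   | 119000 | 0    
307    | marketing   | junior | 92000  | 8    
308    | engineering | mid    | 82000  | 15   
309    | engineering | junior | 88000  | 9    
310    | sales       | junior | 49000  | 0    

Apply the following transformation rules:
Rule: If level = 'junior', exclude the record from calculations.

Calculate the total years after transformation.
42

Step 1: Identify records where level = 'junior'
Step 2: The excluded records sum to 19
Step 3: Original total years = 61
Step 4: Remaining total = 61 - 19 = 42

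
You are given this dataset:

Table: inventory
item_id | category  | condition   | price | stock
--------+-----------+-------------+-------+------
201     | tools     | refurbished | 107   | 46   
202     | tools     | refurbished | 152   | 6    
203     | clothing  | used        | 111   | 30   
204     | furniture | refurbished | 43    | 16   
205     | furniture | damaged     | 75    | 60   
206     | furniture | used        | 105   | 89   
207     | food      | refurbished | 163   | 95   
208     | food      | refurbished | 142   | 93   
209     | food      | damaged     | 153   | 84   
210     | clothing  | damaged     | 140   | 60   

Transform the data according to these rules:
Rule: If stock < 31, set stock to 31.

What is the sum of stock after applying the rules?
620

Step 1: 3 records have stock < 31
Step 2: These records originally summed to 52
Step 3: After setting to minimum: 3 × 31 = 93
Step 4: Unaffected records sum: 527
Step 5: Final sum = 93 + 527 = 620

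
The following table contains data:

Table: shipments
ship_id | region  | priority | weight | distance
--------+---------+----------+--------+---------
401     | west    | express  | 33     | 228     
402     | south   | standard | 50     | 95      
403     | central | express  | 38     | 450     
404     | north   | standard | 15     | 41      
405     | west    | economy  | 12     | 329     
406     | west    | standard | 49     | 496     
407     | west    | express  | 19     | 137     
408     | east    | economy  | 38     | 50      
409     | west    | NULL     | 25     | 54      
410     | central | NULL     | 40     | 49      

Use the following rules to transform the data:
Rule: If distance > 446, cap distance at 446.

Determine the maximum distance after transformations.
446

Step 1: Original maximum distance = 496
Step 2: Apply cap at 446
Step 3: 2 records had distance > 446 and were capped
Step 4: Maximum after transformation = 446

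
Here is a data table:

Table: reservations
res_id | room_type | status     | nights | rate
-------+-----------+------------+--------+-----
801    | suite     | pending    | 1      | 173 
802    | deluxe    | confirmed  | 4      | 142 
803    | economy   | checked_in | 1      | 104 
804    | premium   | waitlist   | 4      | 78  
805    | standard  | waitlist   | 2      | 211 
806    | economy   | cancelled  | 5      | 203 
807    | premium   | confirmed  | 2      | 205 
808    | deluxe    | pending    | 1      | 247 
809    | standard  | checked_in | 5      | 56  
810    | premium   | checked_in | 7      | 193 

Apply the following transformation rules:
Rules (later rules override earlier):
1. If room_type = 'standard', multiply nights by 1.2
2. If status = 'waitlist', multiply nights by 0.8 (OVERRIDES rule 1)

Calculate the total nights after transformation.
31.8

Step 1: Rule 2 takes priority for records with status = 'waitlist'
  - 2 records: 6 × 0.8 = 4.8
Step 2: Rule 1 applies to remaining records with room_type = 'standard'
  - 1 records: 5 × 1.2 = 6.0
Step 3: Other records unchanged: 21
Step 4: Final sum = 4.8 + 6.0 + 21 = 31.8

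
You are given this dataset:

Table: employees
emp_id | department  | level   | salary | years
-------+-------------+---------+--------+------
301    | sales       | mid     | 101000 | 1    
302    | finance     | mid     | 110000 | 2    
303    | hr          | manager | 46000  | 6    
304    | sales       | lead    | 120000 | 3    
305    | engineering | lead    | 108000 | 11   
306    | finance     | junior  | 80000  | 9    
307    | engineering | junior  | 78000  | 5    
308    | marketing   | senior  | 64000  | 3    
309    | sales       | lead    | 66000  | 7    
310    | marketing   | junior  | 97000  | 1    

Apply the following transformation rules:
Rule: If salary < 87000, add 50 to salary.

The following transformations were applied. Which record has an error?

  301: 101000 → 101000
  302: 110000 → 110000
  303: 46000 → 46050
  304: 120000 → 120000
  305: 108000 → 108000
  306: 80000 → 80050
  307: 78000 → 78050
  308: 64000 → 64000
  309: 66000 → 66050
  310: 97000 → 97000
Record 308 has an error. The correct transformed value should be 64050, not 64000.

Step 1: Check each record against the rule
Step 2: Record 308 has salary = 64000
Step 3: Since 64000 < 87000, the bonus should have been applied
Step 4: Correct value = 64050, but claimed value = 64000
Conclusion: Record 308 has the error.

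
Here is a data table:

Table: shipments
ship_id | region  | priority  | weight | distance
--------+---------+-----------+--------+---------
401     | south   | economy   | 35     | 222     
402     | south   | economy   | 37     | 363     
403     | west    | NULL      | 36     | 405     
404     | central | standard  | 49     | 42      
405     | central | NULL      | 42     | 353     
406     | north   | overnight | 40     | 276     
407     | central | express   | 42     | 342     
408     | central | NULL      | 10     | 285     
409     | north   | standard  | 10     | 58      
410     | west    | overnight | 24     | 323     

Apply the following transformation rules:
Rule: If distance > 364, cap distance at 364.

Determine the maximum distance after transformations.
364

Step 1: Original maximum distance = 405
Step 2: Apply cap at 364
Step 3: 1 records had distance > 364 and were capped
Step 4: Maximum after transformation = 364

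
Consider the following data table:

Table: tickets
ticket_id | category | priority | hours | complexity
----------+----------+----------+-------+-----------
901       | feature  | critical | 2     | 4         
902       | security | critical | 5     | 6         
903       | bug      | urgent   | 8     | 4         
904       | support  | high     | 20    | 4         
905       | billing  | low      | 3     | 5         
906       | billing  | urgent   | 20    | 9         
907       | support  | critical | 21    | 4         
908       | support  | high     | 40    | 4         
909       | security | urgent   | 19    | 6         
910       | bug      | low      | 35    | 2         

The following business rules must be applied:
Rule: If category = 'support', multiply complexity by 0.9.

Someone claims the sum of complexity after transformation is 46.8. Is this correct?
Yes, the result is correct.

Step 1: Calculate the correct sum after transformation
Step 2: Apply multiplier 0.9 to records where category = 'support'
Step 3: Correct result = 46.8
Step 4: Claimed result = 46.8
Step 5: 46.8 = 46.8 ✓
Conclusion: The claimed result is correct.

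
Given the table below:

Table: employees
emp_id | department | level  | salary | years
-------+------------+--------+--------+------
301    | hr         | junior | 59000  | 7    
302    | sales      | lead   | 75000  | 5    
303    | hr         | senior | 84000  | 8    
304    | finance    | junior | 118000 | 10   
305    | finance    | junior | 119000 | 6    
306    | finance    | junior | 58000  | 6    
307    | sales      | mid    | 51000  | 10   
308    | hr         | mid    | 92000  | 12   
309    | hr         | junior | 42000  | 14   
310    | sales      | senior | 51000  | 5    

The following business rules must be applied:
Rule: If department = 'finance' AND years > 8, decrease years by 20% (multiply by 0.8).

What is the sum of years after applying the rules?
81.0

Step 1: Find records where department = 'finance' AND years > 8
Step 2: 1 records match, summing to 10
Step 3: After multiplier: 10 × 0.8 = 8.0
Step 4: Unaffected records sum: 73
Step 5: Final sum = 8.0 + 73 = 81.0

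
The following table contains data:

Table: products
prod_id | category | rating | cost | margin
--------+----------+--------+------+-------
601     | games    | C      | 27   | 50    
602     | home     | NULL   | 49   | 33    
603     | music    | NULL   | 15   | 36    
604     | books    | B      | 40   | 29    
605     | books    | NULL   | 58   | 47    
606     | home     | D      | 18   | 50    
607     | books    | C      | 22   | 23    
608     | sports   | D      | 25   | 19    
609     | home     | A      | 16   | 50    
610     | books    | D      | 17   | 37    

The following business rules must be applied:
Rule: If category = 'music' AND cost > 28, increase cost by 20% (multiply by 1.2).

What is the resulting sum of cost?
287

Step 1: Find records where category = 'music' AND cost > 28
Step 2: 0 records match, summing to 0
Step 3: After multiplier: 0 × 1.2 = 0.0
Step 4: Unaffected records sum: 287
Step 5: Final sum = 0.0 + 287 = 287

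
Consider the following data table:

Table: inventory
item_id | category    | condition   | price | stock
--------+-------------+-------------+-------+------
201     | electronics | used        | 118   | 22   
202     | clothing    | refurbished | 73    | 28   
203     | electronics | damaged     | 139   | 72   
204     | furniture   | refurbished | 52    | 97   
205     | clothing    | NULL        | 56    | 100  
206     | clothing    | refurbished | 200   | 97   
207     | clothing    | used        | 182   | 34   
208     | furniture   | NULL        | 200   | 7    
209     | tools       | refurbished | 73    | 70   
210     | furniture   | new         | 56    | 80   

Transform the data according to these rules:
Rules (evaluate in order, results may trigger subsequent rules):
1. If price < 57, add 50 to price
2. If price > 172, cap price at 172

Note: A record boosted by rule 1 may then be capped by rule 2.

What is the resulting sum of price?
1233

Step 1: Apply rule 1 to records with price < 57
  - 3 records get bonus of 50
  - Of these, 0 records then exceed 172 and get capped
Step 2: Apply rule 2 to records with price > 172
  - 3 records (original) are capped
Step 3: Calculate final sum = 1233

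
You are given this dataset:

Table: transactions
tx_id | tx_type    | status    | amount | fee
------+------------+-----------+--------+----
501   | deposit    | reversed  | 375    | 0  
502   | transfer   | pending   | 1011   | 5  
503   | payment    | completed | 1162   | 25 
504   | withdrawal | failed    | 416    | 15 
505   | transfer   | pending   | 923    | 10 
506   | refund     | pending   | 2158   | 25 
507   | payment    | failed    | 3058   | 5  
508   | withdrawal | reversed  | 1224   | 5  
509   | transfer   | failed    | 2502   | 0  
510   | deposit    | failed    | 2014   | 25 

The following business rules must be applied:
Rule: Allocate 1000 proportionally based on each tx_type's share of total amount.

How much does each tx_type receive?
deposit: 160.95, payment: 284.31, refund: 145.39, transfer: 298.86, withdrawal: 110.49

Step 1: Calculate total amount = 14843
Step 2: Calculate each tx_type's proportion:
  deposit: 2389/14843 = 16.10% → 160.95
  payment: 4220/14843 = 28.43% → 284.31
  refund: 2158/14843 = 14.54% → 145.39
  transfer: 4436/14843 = 29.89% → 298.86
  withdrawal: 1640/14843 = 11.05% → 110.49
Step 3: Verify: sum of allocations ≈ 1000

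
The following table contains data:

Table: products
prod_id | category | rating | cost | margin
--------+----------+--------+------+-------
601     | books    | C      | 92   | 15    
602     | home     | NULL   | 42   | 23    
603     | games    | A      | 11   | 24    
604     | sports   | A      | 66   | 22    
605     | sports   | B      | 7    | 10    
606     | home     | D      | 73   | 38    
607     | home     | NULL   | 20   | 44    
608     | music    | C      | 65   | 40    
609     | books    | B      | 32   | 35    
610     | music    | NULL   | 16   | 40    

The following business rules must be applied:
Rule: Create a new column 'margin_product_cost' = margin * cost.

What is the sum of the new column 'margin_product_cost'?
12146

Step 1: For each record, compute margin * cost
Example calculations:
  15 * 92 = 1380
  23 * 42 = 966
  24 * 11 = 264
  ...
Step 2: Sum all derived values
Step 3: Total = 12146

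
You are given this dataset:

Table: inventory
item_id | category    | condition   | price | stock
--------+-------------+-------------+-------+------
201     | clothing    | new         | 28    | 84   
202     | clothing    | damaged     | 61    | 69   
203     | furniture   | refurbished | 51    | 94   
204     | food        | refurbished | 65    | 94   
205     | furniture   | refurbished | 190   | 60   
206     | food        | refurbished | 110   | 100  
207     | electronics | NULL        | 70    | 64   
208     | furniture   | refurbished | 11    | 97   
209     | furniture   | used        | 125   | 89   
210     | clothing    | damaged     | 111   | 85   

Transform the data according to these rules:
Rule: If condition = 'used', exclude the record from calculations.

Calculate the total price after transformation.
697

Step 1: Identify records where condition = 'used'
Step 2: The excluded records sum to 125
Step 3: Original total price = 822
Step 4: Remaining total = 822 - 125 = 697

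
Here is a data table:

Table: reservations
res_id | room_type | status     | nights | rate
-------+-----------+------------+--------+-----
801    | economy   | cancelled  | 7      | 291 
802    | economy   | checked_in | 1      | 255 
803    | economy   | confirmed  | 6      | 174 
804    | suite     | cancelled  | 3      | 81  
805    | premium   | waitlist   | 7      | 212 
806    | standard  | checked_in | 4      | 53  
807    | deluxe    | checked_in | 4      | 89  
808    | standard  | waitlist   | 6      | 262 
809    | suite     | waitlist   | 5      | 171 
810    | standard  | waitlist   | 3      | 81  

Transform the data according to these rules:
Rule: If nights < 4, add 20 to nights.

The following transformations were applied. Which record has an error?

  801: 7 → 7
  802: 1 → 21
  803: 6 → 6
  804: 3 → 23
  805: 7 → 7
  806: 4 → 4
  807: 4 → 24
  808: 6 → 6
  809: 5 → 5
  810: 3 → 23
Record 807 has an error. The correct transformed value should be 4, not 24.

Step 1: Check each record against the rule
Step 2: Record 807 has nights = 4
Step 3: Since 4 >= 4, the bonus should not have been applied
Step 4: Correct value = 4, but claimed value = 24
Conclusion: Record 807 has the error.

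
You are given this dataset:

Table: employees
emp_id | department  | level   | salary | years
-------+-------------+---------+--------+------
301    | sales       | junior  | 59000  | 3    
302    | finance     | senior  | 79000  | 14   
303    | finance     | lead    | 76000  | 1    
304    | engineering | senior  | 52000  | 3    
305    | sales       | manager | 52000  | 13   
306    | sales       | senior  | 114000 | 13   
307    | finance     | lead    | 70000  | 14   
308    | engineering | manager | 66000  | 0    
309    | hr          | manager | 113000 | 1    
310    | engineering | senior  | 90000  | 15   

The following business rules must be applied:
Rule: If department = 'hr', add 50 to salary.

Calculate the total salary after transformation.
771050

Step 1: Count records where department = 'hr': 1
Step 2: Total bonus added: 1 × 50 = 50
Step 3: Original sum of salary: 771000
Step 4: Final sum = 771000 + 50 = 771050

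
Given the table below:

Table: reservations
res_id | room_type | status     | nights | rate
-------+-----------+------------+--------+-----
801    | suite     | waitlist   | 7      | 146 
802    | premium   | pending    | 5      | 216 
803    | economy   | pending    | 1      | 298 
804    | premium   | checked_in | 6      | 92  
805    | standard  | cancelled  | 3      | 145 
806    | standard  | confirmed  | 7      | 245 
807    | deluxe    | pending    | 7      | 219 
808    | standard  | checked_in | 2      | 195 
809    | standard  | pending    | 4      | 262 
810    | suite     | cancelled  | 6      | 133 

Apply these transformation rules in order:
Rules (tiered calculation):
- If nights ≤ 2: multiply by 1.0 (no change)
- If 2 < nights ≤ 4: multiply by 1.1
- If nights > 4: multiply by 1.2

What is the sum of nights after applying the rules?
56.3

Step 1: Tier 1 (nights ≤ 2): 2 records, sum = 3 × 1.0 = 3.0
Step 2: Tier 2 (2 < nights ≤ 4): 2 records, sum = 7 × 1.1 = 7.7
Step 3: Tier 3 (nights > 4): 6 records, sum = 38 × 1.2 = 45.6
Step 4: Final sum = 3.0 + 7.7 + 45.6 = 56.3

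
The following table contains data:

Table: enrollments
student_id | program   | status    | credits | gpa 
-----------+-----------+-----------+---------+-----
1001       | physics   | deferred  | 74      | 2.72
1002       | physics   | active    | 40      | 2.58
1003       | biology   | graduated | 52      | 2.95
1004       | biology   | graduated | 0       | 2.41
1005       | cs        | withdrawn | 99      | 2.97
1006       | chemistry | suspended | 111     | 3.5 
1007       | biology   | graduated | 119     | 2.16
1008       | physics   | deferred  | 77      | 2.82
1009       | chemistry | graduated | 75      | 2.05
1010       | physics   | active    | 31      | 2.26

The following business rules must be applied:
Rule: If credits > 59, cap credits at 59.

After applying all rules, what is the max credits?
59

Step 1: Original maximum credits = 119
Step 2: Apply cap at 59
Step 3: 6 records had credits > 59 and were capped
Step 4: Maximum after transformation = 59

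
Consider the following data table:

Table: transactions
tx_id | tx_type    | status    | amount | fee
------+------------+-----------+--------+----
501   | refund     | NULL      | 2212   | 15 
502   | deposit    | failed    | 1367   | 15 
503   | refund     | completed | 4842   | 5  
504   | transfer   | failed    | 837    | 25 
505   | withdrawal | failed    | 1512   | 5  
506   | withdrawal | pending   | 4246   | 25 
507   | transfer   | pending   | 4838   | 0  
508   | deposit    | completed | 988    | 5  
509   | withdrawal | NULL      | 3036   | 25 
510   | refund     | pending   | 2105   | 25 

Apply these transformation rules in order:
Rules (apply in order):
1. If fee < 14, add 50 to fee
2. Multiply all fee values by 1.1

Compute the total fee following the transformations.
379.5

Step 1: Apply Rule 1 - Add 50 to records with fee < 14
  - 4 records affected: 15 + (4 × 50) = 215
  - Unaffected records: 130
  - Sum after Rule 1: 345
Step 2: Apply Rule 2 - Multiply all by 1.1
  - 345 × 1.1 = 379.5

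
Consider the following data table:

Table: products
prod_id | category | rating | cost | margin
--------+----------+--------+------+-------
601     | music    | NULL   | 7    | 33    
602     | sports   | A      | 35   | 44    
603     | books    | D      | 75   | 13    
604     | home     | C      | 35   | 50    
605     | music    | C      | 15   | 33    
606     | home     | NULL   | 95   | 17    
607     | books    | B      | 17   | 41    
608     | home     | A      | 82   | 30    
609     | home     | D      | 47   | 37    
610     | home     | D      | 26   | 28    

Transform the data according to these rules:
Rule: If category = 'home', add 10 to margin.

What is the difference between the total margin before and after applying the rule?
50

Step 1: Original sum of margin = 326
Step 2: 5 records have category = 'home'
Step 3: Each affected record changes by 10
Step 4: Total change = 5 × 10 = 50
Step 5: New sum = 326 + 50 = 376
Step 6: Difference = |376 - 326| = 50
        (Sum increased by 50)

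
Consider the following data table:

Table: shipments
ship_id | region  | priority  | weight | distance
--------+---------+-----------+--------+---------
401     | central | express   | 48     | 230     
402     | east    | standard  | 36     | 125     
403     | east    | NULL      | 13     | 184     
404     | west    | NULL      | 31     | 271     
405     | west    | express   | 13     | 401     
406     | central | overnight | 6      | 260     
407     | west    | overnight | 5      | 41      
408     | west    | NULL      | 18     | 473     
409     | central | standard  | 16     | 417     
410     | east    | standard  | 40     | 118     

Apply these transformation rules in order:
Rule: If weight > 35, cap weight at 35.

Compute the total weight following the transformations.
207

Step 1: 3 records have weight > 35
Step 2: These records originally summed to 124
Step 3: After capping: 3 × 35 = 105
Step 4: Unaffected records sum: 102
Step 5: Final sum = 105 + 102 = 207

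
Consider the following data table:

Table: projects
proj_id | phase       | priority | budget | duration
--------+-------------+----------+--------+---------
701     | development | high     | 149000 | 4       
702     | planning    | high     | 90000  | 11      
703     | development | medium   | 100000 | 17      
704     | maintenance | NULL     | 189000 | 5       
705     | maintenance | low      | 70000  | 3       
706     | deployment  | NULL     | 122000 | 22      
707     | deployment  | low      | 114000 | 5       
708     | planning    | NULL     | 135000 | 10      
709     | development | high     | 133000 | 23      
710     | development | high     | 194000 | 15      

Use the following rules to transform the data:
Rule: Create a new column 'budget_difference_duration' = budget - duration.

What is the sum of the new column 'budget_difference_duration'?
1295885

Step 1: For each record, compute budget - duration
Example calculations:
  149000 - 4 = 148996
  90000 - 11 = 89989
  100000 - 17 = 99983
  ...
Step 2: Sum all derived values
Step 3: Total = 1295885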